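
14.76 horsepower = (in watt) 1.101e+04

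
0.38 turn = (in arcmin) 8208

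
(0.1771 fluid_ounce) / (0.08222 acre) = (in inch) 6.197e-07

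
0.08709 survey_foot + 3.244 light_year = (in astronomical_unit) 2.052e+05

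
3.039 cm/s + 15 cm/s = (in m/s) 0.1804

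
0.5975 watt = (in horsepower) 0.0008013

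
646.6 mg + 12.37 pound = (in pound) 12.37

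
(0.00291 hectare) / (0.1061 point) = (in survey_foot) 2.551e+06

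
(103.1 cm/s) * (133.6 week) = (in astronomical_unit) 0.0005569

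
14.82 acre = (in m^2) 5.997e+04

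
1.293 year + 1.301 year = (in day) 946.8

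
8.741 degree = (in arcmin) 524.5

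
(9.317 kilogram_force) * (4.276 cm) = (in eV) 2.439e+19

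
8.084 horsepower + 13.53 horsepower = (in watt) 1.612e+04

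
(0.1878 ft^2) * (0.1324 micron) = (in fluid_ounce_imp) 8.13e-05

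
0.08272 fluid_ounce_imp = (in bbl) 1.478e-05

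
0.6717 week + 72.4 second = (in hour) 112.9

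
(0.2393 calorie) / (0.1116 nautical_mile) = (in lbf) 0.001089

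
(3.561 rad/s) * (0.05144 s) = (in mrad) 183.2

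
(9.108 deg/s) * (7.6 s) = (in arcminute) 4153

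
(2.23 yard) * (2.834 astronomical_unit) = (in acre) 2.136e+08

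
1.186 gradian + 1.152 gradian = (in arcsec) 7575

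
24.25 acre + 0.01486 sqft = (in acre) 24.25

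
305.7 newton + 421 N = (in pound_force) 163.4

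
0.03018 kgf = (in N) 0.296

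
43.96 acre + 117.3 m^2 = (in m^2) 1.78e+05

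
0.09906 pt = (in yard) 3.822e-05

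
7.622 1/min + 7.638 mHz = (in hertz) 0.1347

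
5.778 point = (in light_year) 2.155e-19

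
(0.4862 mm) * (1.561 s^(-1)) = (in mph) 0.001698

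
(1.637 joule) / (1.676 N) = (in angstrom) 9.767e+09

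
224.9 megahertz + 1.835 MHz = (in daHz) 2.267e+07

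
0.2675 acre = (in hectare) 0.1083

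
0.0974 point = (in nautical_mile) 1.855e-08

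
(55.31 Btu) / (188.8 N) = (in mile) 0.1921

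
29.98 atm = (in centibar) 3038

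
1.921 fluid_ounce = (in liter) 0.05681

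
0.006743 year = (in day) 2.461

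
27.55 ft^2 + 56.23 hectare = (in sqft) 6.053e+06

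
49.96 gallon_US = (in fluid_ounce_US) 6395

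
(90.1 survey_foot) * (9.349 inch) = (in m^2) 6.521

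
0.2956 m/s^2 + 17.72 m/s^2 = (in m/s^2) 18.02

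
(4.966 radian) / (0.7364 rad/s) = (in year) 2.138e-07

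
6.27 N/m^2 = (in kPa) 0.00627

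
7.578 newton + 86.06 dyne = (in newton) 7.579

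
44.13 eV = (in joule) 7.07e-18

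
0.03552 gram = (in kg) 3.552e-05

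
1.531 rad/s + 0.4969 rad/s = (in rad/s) 2.028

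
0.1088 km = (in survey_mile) 0.06761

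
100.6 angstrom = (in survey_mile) 6.251e-12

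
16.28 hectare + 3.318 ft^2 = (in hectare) 16.28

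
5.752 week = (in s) 3.479e+06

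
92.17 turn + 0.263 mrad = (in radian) 579.1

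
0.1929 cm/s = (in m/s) 0.001929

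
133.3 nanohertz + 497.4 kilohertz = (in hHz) 4974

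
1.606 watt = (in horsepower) 0.002154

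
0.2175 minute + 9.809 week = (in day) 68.66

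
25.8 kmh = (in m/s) 7.167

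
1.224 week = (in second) 7.403e+05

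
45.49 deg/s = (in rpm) 7.582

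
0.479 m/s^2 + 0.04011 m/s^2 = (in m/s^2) 0.5191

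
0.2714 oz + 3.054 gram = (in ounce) 0.3791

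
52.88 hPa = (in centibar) 5.288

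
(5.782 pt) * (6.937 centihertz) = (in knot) 0.0002751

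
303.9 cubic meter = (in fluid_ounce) 1.028e+07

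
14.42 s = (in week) 2.384e-05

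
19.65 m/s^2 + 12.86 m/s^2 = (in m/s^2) 32.51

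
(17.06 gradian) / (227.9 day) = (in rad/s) 1.361e-08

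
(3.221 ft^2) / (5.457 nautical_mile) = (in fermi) 2.961e+10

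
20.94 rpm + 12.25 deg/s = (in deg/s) 137.9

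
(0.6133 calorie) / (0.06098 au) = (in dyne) 2.813e-05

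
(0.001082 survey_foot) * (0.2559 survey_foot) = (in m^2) 2.572e-05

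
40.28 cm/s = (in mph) 0.901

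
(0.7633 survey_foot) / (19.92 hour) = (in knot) 6.306e-06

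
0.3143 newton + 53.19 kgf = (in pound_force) 117.3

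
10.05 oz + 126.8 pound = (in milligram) 5.78e+07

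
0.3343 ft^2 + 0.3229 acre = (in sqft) 1.407e+04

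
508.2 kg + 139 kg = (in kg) 647.2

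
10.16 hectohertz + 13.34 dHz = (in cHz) 1.017e+05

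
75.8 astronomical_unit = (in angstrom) 1.134e+23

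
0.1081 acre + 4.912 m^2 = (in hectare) 0.04424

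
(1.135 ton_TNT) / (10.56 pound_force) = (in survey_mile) 6.282e+04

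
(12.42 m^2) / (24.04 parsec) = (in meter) 1.674e-17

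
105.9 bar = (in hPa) 1.059e+05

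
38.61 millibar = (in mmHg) 28.96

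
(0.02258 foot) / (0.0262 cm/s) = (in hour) 0.007297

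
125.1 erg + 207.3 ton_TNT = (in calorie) 2.073e+11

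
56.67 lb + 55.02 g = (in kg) 25.76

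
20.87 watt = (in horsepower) 0.02799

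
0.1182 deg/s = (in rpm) 0.0197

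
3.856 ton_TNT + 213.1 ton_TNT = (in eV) 5.666e+30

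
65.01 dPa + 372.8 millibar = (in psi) 5.408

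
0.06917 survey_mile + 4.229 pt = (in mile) 0.06917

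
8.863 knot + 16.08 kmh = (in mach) 0.02651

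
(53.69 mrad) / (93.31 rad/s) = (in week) 9.514e-10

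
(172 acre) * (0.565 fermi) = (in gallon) 1.039e-07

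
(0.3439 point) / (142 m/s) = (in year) 2.709e-14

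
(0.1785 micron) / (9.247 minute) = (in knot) 6.254e-10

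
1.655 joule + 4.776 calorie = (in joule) 21.64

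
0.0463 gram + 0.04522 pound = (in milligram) 2.056e+04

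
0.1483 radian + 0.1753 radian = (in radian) 0.3236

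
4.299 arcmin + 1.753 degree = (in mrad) 31.85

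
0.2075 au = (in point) 8.799e+13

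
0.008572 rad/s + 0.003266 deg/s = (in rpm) 0.0824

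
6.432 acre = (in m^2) 2.603e+04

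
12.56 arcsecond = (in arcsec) 12.56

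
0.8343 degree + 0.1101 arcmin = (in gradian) 0.929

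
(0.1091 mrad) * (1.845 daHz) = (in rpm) 0.01922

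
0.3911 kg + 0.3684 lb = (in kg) 0.5582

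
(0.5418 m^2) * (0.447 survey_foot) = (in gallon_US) 19.5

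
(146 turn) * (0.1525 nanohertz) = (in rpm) 1.336e-06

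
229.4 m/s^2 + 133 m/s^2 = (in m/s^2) 362.4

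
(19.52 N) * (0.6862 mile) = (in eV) 1.345e+23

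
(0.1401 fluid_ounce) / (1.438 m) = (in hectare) 2.881e-10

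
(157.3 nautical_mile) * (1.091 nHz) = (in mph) 0.000711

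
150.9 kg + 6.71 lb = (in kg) 153.9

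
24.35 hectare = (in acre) 60.17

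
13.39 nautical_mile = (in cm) 2.48e+06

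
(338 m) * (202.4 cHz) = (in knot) 1330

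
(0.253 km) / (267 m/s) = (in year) 3.005e-08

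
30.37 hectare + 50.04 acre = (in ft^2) 5.449e+06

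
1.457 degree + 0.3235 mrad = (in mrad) 25.75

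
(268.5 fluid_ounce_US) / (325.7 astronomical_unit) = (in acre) 4.027e-20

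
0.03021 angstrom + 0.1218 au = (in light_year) 1.926e-06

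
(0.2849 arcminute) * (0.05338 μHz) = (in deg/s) 2.535e-10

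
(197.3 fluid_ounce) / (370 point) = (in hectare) 4.47e-06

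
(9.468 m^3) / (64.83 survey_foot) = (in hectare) 4.791e-05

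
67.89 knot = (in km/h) 125.7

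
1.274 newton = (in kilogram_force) 0.1299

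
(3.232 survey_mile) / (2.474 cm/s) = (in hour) 58.4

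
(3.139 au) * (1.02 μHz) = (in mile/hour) 1.071e+06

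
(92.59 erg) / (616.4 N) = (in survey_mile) 9.334e-12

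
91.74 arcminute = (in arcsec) 5504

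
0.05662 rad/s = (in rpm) 0.5407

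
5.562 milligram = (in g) 0.005562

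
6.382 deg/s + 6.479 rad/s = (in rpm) 62.93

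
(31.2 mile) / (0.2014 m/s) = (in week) 0.4122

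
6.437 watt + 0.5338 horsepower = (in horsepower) 0.5424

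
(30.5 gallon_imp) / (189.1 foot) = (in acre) 5.944e-07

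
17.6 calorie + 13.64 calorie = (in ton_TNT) 3.124e-08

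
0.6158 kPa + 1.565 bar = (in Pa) 1.571e+05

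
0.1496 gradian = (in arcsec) 484.7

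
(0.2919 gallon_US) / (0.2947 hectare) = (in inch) 1.476e-05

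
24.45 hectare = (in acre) 60.42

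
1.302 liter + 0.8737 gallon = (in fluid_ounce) 155.9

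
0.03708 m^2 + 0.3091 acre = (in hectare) 0.1251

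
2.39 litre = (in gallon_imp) 0.5257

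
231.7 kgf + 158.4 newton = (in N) 2431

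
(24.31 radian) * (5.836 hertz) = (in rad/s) 141.9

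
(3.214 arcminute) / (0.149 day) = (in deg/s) 4.161e-06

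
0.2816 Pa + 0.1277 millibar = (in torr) 0.0979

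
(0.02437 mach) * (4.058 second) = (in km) 0.03367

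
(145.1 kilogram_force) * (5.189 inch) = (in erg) 1.875e+09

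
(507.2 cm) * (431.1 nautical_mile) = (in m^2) 4.049e+06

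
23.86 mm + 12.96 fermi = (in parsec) 7.732e-19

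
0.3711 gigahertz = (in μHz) 3.711e+14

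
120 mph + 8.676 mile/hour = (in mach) 0.1689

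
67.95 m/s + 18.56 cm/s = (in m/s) 68.14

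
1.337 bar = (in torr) 1003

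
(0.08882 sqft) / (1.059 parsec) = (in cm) 2.525e-17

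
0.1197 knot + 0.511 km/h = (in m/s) 0.2035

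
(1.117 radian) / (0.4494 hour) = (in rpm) 0.006593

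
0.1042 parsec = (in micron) 3.215e+21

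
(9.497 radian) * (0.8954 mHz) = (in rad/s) 0.008504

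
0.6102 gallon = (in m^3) 0.00231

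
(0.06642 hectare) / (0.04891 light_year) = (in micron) 1.435e-06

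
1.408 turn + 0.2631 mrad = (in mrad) 8847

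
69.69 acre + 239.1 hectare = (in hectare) 267.3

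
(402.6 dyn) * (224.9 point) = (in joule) 0.0003194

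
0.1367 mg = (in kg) 1.367e-07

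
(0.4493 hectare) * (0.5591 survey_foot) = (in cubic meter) 765.7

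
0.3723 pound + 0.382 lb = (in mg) 3.421e+05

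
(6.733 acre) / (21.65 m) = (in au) 8.413e-09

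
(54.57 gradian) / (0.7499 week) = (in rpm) 1.805e-05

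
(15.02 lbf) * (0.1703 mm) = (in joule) 0.01138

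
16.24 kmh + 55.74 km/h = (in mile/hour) 44.73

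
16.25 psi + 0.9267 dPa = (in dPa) 1.12e+06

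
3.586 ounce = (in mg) 1.017e+05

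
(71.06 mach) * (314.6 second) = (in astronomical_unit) 5.088e-05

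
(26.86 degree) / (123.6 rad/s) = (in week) 6.271e-09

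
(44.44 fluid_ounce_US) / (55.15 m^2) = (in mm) 0.02383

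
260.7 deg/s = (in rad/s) 4.55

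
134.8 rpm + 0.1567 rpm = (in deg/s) 809.7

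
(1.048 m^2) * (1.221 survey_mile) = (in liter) 2.059e+06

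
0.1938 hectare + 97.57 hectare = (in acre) 241.6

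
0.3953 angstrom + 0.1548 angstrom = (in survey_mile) 3.418e-14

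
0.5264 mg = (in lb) 1.161e-06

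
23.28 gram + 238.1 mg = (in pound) 0.05185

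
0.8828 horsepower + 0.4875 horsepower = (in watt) 1022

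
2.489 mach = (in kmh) 3051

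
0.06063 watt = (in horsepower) 8.131e-05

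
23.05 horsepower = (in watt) 1.719e+04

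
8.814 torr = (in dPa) 1.175e+04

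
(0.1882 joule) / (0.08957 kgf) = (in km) 0.0002143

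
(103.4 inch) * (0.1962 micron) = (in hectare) 5.153e-11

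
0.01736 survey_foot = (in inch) 0.2083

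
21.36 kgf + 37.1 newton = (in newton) 246.6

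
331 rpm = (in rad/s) 34.66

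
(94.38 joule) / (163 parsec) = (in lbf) 4.218e-18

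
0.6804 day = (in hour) 16.33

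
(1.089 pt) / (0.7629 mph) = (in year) 3.572e-11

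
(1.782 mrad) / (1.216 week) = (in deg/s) 1.388e-07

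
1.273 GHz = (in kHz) 1.273e+06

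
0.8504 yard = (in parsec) 2.52e-17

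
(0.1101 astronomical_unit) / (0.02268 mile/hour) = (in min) 2.708e+10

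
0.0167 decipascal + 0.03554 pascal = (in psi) 5.397e-06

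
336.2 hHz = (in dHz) 3.362e+05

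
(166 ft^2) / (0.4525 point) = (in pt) 2.739e+08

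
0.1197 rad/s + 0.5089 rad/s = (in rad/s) 0.6286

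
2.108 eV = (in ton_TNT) 8.072e-29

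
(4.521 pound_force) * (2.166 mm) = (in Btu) 4.129e-05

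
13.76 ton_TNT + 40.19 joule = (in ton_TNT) 13.76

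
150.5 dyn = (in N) 0.001505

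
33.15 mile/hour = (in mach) 0.04352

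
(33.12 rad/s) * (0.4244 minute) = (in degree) 4.832e+04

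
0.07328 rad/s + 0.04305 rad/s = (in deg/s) 6.665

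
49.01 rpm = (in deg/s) 294.1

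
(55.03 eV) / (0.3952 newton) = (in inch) 8.783e-16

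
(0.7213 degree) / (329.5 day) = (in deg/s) 2.534e-08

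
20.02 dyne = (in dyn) 20.02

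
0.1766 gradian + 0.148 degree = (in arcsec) 1105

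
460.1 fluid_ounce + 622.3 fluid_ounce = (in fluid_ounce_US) 1082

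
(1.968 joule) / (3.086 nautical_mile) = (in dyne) 34.43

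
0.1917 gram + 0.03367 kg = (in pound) 0.07465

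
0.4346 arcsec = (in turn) 3.353e-07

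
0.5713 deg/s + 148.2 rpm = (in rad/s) 15.53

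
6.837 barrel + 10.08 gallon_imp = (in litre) 1133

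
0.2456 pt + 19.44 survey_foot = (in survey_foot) 19.44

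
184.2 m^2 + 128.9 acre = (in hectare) 52.18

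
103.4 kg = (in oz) 3647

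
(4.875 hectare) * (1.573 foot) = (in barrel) 1.47e+05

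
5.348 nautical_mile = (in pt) 2.808e+07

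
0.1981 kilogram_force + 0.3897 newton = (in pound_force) 0.5243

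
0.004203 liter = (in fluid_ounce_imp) 0.1479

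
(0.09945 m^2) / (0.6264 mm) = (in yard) 173.6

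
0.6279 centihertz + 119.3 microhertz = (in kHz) 6.398e-06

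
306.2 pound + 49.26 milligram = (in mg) 1.389e+08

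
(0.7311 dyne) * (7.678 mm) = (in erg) 0.5613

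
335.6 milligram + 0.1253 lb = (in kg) 0.05717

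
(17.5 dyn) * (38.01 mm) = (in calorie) 1.59e-06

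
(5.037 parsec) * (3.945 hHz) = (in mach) 1.801e+17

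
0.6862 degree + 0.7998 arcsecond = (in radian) 0.01198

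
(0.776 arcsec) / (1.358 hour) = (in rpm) 7.349e-09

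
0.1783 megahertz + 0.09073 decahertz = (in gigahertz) 0.0001783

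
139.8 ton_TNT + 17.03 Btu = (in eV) 3.651e+30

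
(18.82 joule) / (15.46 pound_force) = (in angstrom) 2.737e+09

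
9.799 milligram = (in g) 0.009799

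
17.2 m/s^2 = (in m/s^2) 17.2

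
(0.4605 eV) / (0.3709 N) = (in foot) 6.526e-19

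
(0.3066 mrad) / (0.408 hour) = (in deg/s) 1.196e-05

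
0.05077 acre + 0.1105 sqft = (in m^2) 205.5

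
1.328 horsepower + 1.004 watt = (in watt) 991.3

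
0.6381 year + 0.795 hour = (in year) 0.6382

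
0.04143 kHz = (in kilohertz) 0.04143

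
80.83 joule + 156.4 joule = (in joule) 237.2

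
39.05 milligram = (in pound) 8.609e-05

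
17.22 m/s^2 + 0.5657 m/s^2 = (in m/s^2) 17.79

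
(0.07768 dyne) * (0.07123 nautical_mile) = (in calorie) 2.449e-05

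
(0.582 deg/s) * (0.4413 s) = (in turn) 0.0007134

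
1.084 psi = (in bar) 0.07474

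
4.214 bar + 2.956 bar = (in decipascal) 7.17e+06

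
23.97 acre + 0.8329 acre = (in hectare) 10.04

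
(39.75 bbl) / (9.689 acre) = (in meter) 0.0001612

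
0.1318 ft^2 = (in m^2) 0.01224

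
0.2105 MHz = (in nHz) 2.105e+14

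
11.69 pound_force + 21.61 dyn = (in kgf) 5.303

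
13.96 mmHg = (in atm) 0.01837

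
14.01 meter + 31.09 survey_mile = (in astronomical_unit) 3.346e-07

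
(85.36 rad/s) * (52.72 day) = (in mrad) 3.888e+11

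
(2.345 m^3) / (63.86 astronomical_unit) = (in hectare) 2.455e-17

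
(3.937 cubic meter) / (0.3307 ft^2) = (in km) 0.1281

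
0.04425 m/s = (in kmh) 0.1593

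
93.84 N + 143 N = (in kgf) 24.15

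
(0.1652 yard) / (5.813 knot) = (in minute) 0.0008419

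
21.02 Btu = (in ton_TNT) 5.3e-06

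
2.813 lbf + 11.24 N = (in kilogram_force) 2.422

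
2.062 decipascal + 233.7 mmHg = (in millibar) 311.6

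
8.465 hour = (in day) 0.3527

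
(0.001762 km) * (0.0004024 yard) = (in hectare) 6.483e-08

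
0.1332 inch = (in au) 2.262e-14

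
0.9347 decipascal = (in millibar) 0.0009347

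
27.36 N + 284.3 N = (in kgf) 31.78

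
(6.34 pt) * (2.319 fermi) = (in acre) 1.282e-21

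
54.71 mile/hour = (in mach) 0.07183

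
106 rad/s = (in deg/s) 6073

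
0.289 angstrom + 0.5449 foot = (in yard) 0.1816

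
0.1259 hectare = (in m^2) 1259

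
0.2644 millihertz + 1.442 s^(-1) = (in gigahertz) 1.442e-09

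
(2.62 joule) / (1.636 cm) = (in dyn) 1.601e+07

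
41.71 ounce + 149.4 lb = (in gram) 6.895e+04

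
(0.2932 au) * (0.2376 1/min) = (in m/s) 1.737e+08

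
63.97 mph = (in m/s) 28.6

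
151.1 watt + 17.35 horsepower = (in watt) 1.309e+04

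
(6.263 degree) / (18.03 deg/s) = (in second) 0.3474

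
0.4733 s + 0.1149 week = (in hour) 19.3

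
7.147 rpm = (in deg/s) 42.88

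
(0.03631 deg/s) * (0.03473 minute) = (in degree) 0.07566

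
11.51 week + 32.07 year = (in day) 1.179e+04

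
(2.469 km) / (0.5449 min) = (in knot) 146.8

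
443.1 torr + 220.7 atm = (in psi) 3252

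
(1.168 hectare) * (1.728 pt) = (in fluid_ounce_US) 2.408e+05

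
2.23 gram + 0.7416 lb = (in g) 338.6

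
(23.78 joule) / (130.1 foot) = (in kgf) 0.06115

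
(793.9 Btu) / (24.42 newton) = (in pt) 9.723e+07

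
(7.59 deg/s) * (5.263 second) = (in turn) 0.111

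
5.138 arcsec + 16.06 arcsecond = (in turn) 1.636e-05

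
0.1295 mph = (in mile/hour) 0.1295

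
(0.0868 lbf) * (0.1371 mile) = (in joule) 85.19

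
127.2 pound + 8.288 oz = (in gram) 5.793e+04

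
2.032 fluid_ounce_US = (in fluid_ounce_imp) 2.115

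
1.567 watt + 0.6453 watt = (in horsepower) 0.002967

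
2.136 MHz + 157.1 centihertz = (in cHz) 2.136e+08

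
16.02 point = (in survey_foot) 0.01854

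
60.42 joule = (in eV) 3.771e+20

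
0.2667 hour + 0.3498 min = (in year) 3.111e-05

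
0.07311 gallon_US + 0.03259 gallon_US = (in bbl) 0.002517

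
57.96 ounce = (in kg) 1.643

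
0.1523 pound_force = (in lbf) 0.1523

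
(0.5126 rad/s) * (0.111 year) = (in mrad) 1.794e+09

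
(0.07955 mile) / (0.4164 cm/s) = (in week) 0.05084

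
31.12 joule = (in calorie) 7.438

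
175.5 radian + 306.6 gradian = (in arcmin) 6.199e+05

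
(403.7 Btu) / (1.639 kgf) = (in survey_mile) 16.47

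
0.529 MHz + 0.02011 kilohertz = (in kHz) 529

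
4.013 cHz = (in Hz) 0.04013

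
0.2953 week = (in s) 1.786e+05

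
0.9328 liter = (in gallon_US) 0.2464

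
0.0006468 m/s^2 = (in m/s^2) 0.0006468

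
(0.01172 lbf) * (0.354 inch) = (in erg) 4688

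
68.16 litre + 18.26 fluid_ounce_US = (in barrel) 0.4321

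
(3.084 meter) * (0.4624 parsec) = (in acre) 1.087e+13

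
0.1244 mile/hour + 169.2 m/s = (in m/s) 169.3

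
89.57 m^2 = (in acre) 0.02213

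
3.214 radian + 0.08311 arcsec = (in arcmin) 1.105e+04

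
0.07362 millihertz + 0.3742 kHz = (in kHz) 0.3742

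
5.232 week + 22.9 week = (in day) 196.9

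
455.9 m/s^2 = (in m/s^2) 455.9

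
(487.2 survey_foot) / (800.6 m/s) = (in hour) 5.152e-05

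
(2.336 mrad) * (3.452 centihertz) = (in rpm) 0.00077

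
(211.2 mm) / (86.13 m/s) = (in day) 2.838e-08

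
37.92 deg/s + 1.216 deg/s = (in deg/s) 39.14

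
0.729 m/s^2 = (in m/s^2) 0.729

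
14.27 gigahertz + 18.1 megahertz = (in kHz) 1.429e+07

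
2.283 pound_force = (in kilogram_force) 1.036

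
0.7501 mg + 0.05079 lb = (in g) 23.04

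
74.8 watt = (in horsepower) 0.1003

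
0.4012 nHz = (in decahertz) 4.012e-11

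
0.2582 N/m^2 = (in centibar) 0.0002582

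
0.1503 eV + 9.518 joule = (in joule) 9.518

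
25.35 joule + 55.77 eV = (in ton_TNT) 6.059e-09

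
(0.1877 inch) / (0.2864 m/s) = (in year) 5.279e-10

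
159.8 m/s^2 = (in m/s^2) 159.8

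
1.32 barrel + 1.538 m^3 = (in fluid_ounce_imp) 6.152e+04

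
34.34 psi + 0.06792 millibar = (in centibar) 236.8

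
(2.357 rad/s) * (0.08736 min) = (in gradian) 786.5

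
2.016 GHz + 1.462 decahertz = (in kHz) 2.016e+06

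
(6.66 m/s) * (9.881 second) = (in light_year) 6.956e-15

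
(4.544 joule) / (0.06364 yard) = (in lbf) 17.55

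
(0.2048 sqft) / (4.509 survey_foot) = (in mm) 13.84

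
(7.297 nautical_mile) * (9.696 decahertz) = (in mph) 2.931e+06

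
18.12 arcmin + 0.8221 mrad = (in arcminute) 20.95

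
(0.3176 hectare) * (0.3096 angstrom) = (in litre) 9.833e-05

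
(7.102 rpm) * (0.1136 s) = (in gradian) 5.379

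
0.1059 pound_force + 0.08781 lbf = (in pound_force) 0.1937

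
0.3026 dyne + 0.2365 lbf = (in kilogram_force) 0.1073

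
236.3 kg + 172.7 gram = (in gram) 2.365e+05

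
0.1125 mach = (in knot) 74.46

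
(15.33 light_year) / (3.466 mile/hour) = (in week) 1.548e+11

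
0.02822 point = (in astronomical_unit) 6.655e-17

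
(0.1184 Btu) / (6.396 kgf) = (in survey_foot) 6.534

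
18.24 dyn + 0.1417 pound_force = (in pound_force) 0.1417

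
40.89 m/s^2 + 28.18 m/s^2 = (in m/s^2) 69.07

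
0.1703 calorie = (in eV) 4.447e+18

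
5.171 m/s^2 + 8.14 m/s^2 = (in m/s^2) 13.31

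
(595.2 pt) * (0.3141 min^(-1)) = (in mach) 3.228e-06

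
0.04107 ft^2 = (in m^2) 0.003816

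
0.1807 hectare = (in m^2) 1807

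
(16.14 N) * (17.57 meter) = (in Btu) 0.2688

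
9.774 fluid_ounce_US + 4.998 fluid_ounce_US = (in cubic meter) 0.0004369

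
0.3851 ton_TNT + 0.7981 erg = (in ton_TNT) 0.3851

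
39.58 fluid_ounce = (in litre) 1.171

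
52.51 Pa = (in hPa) 0.5251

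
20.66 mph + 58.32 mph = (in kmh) 127.1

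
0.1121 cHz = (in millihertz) 1.121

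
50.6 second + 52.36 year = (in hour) 4.587e+05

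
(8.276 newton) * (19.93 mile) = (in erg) 2.654e+12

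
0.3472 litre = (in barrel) 0.002184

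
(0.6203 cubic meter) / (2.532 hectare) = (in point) 0.06944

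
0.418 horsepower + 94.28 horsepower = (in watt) 7.062e+04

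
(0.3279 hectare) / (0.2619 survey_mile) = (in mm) 7780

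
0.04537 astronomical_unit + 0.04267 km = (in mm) 6.787e+12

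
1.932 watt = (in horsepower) 0.002591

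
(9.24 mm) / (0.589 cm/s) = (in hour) 0.0004358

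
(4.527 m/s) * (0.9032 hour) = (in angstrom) 1.472e+14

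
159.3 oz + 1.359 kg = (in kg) 5.875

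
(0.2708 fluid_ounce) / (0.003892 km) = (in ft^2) 2.215e-05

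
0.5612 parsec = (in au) 1.158e+05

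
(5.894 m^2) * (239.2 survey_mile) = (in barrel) 1.427e+07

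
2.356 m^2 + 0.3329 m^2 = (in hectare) 0.0002689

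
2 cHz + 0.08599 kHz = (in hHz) 0.8601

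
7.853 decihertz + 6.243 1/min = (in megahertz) 8.894e-07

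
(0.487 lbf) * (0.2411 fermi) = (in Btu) 4.95e-19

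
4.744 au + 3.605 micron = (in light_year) 7.501e-05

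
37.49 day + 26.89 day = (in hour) 1545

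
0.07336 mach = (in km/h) 89.92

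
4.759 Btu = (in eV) 3.134e+22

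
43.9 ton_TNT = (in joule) 1.837e+11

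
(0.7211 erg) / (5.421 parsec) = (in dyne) 4.311e-20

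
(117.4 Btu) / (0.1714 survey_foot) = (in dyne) 2.371e+11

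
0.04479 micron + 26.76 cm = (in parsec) 8.672e-18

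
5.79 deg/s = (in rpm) 0.965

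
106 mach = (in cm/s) 3.609e+06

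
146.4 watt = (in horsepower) 0.1963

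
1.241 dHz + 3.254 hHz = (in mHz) 3.255e+05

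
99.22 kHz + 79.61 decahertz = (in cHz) 1e+07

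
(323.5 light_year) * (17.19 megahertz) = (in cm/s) 5.261e+27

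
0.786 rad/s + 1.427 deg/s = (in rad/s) 0.8109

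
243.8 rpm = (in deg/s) 1463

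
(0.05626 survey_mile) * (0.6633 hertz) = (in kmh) 216.2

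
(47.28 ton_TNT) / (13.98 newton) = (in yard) 1.547e+10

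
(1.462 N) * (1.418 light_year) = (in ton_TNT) 4.688e+06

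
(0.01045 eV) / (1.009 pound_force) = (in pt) 1.057e-18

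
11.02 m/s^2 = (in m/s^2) 11.02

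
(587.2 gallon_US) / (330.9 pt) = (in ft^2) 205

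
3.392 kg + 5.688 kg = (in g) 9080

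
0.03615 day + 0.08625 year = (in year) 0.08635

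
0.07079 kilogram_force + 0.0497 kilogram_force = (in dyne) 1.182e+05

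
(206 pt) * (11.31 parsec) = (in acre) 6.267e+12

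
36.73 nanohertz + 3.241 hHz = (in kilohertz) 0.3241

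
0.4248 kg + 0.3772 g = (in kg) 0.4252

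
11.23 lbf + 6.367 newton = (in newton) 56.32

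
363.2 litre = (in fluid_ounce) 1.228e+04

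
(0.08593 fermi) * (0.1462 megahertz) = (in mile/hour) 2.81e-11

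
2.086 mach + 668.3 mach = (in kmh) 8.218e+05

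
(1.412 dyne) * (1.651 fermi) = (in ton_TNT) 5.572e-30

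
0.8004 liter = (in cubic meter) 0.0008004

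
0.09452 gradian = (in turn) 0.0002363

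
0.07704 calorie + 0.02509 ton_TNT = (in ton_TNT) 0.02509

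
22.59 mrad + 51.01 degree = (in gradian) 58.12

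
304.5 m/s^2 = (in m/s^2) 304.5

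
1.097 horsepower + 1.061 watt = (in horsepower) 1.098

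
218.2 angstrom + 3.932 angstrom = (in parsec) 7.199e-25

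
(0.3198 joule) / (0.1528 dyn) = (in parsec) 6.783e-12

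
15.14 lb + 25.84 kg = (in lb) 72.11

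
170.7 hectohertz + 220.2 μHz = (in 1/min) 1.024e+06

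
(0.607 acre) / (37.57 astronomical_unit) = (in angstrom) 4.371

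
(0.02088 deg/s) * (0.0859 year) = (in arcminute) 3.394e+06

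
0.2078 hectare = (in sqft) 2.237e+04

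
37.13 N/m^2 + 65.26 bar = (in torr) 4.895e+04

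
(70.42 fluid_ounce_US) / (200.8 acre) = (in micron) 0.002563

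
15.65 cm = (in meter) 0.1565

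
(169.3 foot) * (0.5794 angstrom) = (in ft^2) 3.218e-08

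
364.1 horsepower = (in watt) 2.715e+05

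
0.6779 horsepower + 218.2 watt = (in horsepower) 0.9705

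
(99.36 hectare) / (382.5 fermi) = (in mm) 2.598e+21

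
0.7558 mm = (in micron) 755.8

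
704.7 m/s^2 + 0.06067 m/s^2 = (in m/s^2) 704.8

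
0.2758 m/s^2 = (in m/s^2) 0.2758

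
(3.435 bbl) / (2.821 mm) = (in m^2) 193.6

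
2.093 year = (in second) 6.6e+07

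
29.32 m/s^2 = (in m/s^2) 29.32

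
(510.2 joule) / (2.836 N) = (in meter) 179.9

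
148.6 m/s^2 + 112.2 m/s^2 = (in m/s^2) 260.8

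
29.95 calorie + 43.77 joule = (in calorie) 40.41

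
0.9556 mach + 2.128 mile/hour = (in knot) 634.3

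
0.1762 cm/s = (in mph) 0.003941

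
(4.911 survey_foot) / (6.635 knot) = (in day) 5.076e-06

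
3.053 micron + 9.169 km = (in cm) 9.169e+05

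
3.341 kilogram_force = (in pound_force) 7.366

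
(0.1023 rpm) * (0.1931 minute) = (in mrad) 124.1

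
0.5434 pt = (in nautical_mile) 1.035e-07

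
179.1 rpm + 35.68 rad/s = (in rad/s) 54.44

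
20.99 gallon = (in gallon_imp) 17.48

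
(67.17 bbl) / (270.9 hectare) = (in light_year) 4.167e-22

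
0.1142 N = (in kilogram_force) 0.01165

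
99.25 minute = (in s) 5955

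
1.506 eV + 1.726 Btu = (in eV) 1.137e+22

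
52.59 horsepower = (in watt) 3.922e+04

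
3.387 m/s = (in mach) 0.009947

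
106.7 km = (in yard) 1.167e+05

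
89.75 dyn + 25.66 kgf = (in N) 251.6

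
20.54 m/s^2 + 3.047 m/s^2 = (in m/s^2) 23.59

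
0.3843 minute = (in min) 0.3843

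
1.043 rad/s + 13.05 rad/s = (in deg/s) 807.5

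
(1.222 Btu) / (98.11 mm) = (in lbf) 2954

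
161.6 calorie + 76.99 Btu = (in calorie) 1.958e+04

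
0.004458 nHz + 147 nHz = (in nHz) 147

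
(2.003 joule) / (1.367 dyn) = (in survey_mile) 91.05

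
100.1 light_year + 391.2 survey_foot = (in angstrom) 9.47e+27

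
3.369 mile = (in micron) 5.422e+09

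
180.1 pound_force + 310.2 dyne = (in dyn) 8.011e+07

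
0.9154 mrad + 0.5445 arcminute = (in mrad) 1.074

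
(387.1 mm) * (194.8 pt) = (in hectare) 2.66e-06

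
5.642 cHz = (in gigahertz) 5.642e-11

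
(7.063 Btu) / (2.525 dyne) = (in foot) 9.683e+08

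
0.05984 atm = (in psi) 0.8794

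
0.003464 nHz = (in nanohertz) 0.003464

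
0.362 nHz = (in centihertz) 3.62e-08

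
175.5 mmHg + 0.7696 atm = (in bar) 1.014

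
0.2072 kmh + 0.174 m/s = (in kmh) 0.8336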